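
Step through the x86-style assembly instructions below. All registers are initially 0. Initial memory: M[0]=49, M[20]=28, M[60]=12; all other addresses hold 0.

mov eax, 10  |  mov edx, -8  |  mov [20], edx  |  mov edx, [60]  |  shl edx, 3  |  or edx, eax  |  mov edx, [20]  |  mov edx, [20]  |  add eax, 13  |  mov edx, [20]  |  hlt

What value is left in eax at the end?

after mov eax, 10: eax=10
after mov edx, -8: edx=-8
mov [20], edx → M[20]=-8
after mov edx, [60]: edx=M[60]=12
after shl edx, 3: edx=12<<3=96
after or edx, eax: edx=96|10=106
after mov edx, [20]: edx=M[20]=-8
after mov edx, [20]: edx=M[20]=-8
after add eax, 13: eax=10+13=23
after mov edx, [20]: edx=M[20]=-8
halt.

23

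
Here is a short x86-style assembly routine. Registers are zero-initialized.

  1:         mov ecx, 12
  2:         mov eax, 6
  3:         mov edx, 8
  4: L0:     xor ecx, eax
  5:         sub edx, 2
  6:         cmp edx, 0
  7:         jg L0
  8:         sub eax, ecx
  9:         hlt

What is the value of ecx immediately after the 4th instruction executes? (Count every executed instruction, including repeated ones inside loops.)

mov ecx, 12 → ecx=12
mov eax, 6 → eax=6
mov edx, 8 → edx=8
xor ecx, eax → ecx=12^6=10
After step 4: ecx = 10.

10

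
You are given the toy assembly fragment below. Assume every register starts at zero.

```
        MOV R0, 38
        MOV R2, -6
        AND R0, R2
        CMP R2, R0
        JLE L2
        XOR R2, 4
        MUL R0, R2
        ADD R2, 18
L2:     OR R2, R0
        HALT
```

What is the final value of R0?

R0=38
R2=-6
R0=38&(-6)=34
CMP R2, R0  (cmp -6,34)
JLE L2: taken
R2=(-6)|34=-6
halt.

34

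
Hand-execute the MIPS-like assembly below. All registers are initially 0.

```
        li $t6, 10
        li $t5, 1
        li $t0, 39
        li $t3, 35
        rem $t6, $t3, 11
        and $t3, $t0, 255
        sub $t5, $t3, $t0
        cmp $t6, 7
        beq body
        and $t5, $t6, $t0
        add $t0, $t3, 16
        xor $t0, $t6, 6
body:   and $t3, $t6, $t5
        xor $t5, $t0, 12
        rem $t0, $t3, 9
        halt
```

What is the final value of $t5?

$t6=10
$t5=1
$t0=39
$t3=35
$t6=35%11=2
$t3=39&255=39
$t5=39-39=0
cmp $t6, 7  (cmp 2,7)
beq body: not taken
$t5=2&39=2
$t0=39+16=55
$t0=2^6=4
$t3=2&2=2
$t5=4^12=8
$t0=2%9=2
halt.

8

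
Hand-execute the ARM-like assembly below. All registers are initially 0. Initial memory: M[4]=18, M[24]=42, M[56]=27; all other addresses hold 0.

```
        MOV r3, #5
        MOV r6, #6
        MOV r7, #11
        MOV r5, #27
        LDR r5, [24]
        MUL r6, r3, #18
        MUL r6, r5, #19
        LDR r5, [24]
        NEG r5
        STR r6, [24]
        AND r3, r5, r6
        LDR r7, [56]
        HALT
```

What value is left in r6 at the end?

after MOV r3, #5: r3=5
after MOV r6, #6: r6=6
after MOV r7, #11: r7=11
after MOV r5, #27: r5=27
after LDR r5, [24]: r5=M[24]=42
after MUL r6, r3, #18: r6=5*18=90
after MUL r6, r5, #19: r6=42*19=798
after LDR r5, [24]: r5=M[24]=42
after NEG r5: r5=-(42)=-42
STR r6, [24] → M[24]=798
after AND r3, r5, r6: r3=(-42)&798=790
after LDR r7, [56]: r7=M[56]=27
halt.

798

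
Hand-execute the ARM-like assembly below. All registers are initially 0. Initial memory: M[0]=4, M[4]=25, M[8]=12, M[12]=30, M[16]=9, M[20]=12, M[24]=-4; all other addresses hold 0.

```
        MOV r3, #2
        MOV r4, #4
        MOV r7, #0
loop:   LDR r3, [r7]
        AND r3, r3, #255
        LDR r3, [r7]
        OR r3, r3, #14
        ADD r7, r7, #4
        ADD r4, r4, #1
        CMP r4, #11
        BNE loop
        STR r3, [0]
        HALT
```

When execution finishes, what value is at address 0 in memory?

-2

r3=2
r4=4
r7=0
r3=M[0]=4
r3=4&255=4
r3=M[0]=4
r3=4|14=14
r7=0+4=4
r4=4+1=5
CMP r4, #11  (cmp 5,11)
BNE loop: taken
r3=M[4]=25
r3=25&255=25
r3=M[4]=25
r3=25|14=31
r7=4+4=8
r4=5+1=6
CMP r4, #11  (cmp 6,11)
BNE loop: taken
r3=M[8]=12
r3=12&255=12
r3=M[8]=12
r3=12|14=14
r7=8+4=12
r4=6+1=7
CMP r4, #11  (cmp 7,11)
BNE loop: taken
r3=M[12]=30
r3=30&255=30
r3=M[12]=30
r3=30|14=30
r7=12+4=16
r4=7+1=8
CMP r4, #11  (cmp 8,11)
BNE loop: taken
r3=M[16]=9
r3=9&255=9
r3=M[16]=9
r3=9|14=15
r7=16+4=20
r4=8+1=9
CMP r4, #11  (cmp 9,11)
BNE loop: taken
r3=M[20]=12
r3=12&255=12
r3=M[20]=12
r3=12|14=14
r7=20+4=24
r4=9+1=10
CMP r4, #11  (cmp 10,11)
BNE loop: taken
r3=M[24]=-4
r3=(-4)&255=252
r3=M[24]=-4
r3=(-4)|14=-2
r7=24+4=28
r4=10+1=11
CMP r4, #11  (cmp 11,11)
BNE loop: not taken
STR r3, [0] → M[0]=-2
halt.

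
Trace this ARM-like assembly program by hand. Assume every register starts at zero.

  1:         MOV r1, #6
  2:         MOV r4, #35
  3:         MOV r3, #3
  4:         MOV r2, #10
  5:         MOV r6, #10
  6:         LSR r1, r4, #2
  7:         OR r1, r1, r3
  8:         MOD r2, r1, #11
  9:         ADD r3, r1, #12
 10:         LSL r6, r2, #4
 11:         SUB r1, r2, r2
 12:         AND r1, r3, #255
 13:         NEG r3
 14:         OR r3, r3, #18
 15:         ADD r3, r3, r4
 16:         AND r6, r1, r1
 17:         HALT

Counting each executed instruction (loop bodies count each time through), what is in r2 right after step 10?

after MOV r1, #6: r1=6
after MOV r4, #35: r4=35
after MOV r3, #3: r3=3
after MOV r2, #10: r2=10
after MOV r6, #10: r6=10
after LSR r1, r4, #2: r1=35>>2=8
after OR r1, r1, r3: r1=8|3=11
after MOD r2, r1, #11: r2=11%11=0
after ADD r3, r1, #12: r3=11+12=23
after LSL r6, r2, #4: r6=0<<4=0
After step 10: r2 = 0.

0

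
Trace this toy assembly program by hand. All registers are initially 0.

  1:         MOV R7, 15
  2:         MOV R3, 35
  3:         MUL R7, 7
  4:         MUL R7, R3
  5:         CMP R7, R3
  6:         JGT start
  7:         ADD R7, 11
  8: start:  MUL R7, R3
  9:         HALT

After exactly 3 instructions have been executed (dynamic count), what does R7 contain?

105

after MOV R7, 15: R7=15
after MOV R3, 35: R3=35
after MUL R7, 7: R7=15*7=105
After step 3: R7 = 105.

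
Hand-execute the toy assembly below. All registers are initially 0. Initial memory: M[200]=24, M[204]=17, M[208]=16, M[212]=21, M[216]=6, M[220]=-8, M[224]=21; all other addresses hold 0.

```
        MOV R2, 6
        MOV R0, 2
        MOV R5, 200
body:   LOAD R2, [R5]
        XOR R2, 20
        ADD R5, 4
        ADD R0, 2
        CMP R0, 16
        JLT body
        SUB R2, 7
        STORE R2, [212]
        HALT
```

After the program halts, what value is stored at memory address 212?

-6

after MOV R2, 6: R2=6
after MOV R0, 2: R0=2
after MOV R5, 200: R5=200
after LOAD R2, [R5]: R2=M[200]=24
after XOR R2, 20: R2=24^20=12
after ADD R5, 4: R5=200+4=204
after ADD R0, 2: R0=2+2=4
CMP R0, 16  (cmp 4,16)
JLT body: taken
after LOAD R2, [R5]: R2=M[204]=17
after XOR R2, 20: R2=17^20=5
after ADD R5, 4: R5=204+4=208
after ADD R0, 2: R0=4+2=6
CMP R0, 16  (cmp 6,16)
JLT body: taken
after LOAD R2, [R5]: R2=M[208]=16
after XOR R2, 20: R2=16^20=4
after ADD R5, 4: R5=208+4=212
after ADD R0, 2: R0=6+2=8
CMP R0, 16  (cmp 8,16)
JLT body: taken
after LOAD R2, [R5]: R2=M[212]=21
after XOR R2, 20: R2=21^20=1
after ADD R5, 4: R5=212+4=216
after ADD R0, 2: R0=8+2=10
CMP R0, 16  (cmp 10,16)
JLT body: taken
after LOAD R2, [R5]: R2=M[216]=6
after XOR R2, 20: R2=6^20=18
after ADD R5, 4: R5=216+4=220
after ADD R0, 2: R0=10+2=12
CMP R0, 16  (cmp 12,16)
JLT body: taken
after LOAD R2, [R5]: R2=M[220]=-8
after XOR R2, 20: R2=(-8)^20=-20
after ADD R5, 4: R5=220+4=224
after ADD R0, 2: R0=12+2=14
CMP R0, 16  (cmp 14,16)
JLT body: taken
after LOAD R2, [R5]: R2=M[224]=21
after XOR R2, 20: R2=21^20=1
after ADD R5, 4: R5=224+4=228
after ADD R0, 2: R0=14+2=16
CMP R0, 16  (cmp 16,16)
JLT body: not taken
after SUB R2, 7: R2=1-7=-6
STORE R2, [212] → M[212]=-6
halt.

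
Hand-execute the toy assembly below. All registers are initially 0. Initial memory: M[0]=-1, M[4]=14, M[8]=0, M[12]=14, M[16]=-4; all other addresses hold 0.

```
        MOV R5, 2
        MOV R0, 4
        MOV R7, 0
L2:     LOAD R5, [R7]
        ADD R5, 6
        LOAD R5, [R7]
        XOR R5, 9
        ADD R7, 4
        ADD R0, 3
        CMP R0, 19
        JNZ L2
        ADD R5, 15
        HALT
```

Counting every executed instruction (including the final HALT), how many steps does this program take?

after MOV R5, 2: R5=2
after MOV R0, 4: R0=4
after MOV R7, 0: R7=0
after LOAD R5, [R7]: R5=M[0]=-1
after ADD R5, 6: R5=(-1)+6=5
after LOAD R5, [R7]: R5=M[0]=-1
after XOR R5, 9: R5=(-1)^9=-10
after ADD R7, 4: R7=0+4=4
after ADD R0, 3: R0=4+3=7
CMP R0, 19  (cmp 7,19)
JNZ L2: taken
after LOAD R5, [R7]: R5=M[4]=14
after ADD R5, 6: R5=14+6=20
after LOAD R5, [R7]: R5=M[4]=14
after XOR R5, 9: R5=14^9=7
after ADD R7, 4: R7=4+4=8
after ADD R0, 3: R0=7+3=10
CMP R0, 19  (cmp 10,19)
JNZ L2: taken
after LOAD R5, [R7]: R5=M[8]=0
after ADD R5, 6: R5=0+6=6
after LOAD R5, [R7]: R5=M[8]=0
after XOR R5, 9: R5=0^9=9
after ADD R7, 4: R7=8+4=12
after ADD R0, 3: R0=10+3=13
CMP R0, 19  (cmp 13,19)
JNZ L2: taken
after LOAD R5, [R7]: R5=M[12]=14
after ADD R5, 6: R5=14+6=20
after LOAD R5, [R7]: R5=M[12]=14
after XOR R5, 9: R5=14^9=7
after ADD R7, 4: R7=12+4=16
after ADD R0, 3: R0=13+3=16
CMP R0, 19  (cmp 16,19)
JNZ L2: taken
after LOAD R5, [R7]: R5=M[16]=-4
after ADD R5, 6: R5=(-4)+6=2
after LOAD R5, [R7]: R5=M[16]=-4
after XOR R5, 9: R5=(-4)^9=-11
after ADD R7, 4: R7=16+4=20
after ADD R0, 3: R0=16+3=19
CMP R0, 19  (cmp 19,19)
JNZ L2: not taken
after ADD R5, 15: R5=(-11)+15=4
halt.
Total executed instructions: 45.

45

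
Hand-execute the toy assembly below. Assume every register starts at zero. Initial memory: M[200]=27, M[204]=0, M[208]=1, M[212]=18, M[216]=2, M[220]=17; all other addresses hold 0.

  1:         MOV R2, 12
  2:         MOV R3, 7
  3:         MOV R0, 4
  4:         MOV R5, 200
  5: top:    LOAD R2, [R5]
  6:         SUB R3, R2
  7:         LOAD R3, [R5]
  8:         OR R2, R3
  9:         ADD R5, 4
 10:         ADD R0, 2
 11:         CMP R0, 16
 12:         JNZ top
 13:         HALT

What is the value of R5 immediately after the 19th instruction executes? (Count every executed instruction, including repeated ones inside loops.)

208

R2=12
R3=7
R0=4
R5=200
R2=M[200]=27
R3=7-27=-20
R3=M[200]=27
R2=27|27=27
R5=200+4=204
R0=4+2=6
CMP R0, 16  (cmp 6,16)
JNZ top: taken
R2=M[204]=0
R3=27-0=27
R3=M[204]=0
R2=0|0=0
R5=204+4=208
R0=6+2=8
CMP R0, 16  (cmp 8,16)
After step 19: R5 = 208.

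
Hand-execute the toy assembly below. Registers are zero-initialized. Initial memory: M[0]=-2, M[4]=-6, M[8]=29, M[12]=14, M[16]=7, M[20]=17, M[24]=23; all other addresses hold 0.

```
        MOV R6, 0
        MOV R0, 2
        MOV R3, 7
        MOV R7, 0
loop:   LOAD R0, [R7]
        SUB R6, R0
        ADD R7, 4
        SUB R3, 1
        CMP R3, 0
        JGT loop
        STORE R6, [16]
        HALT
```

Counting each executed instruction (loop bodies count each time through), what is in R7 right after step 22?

R6=0
R0=2
R3=7
R7=0
R0=M[0]=-2
R6=0-(-2)=2
R7=0+4=4
R3=7-1=6
CMP R3, 0  (cmp 6,0)
JGT loop: taken
R0=M[4]=-6
R6=2-(-6)=8
R7=4+4=8
R3=6-1=5
CMP R3, 0  (cmp 5,0)
JGT loop: taken
R0=M[8]=29
R6=8-29=-21
R7=8+4=12
R3=5-1=4
CMP R3, 0  (cmp 4,0)
JGT loop: taken
After step 22: R7 = 12.

12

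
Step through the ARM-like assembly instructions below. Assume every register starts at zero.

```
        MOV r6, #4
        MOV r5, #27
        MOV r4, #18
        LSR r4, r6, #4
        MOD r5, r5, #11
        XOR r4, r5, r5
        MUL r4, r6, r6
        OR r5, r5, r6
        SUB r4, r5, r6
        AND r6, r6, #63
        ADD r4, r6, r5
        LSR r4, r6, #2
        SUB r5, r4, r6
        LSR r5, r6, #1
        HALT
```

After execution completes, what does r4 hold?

r6=4
r5=27
r4=18
r4=4>>4=0
r5=27%11=5
r4=5^5=0
r4=4*4=16
r5=5|4=5
r4=5-4=1
r6=4&63=4
r4=4+5=9
r4=4>>2=1
r5=1-4=-3
r5=4>>1=2
halt.

1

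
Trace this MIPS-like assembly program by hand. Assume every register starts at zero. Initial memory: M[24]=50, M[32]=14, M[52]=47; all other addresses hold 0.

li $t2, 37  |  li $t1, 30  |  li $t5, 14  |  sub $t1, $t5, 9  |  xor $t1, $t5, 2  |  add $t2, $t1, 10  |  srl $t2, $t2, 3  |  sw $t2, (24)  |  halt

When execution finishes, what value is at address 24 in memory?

after li $t2, 37: $t2=37
after li $t1, 30: $t1=30
after li $t5, 14: $t5=14
after sub $t1, $t5, 9: $t1=14-9=5
after xor $t1, $t5, 2: $t1=14^2=12
after add $t2, $t1, 10: $t2=12+10=22
after srl $t2, $t2, 3: $t2=22>>3=2
sw $t2, (24) → M[24]=2
halt.

2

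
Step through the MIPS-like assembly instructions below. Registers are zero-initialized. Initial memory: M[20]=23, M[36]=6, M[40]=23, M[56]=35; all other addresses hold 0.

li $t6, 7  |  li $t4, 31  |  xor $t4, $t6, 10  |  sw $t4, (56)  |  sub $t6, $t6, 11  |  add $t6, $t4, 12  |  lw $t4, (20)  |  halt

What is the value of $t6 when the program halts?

after li $t6, 7: $t6=7
after li $t4, 31: $t4=31
after xor $t4, $t6, 10: $t4=7^10=13
sw $t4, (56) → M[56]=13
after sub $t6, $t6, 11: $t6=7-11=-4
after add $t6, $t4, 12: $t6=13+12=25
after lw $t4, (20): $t4=M[20]=23
halt.

25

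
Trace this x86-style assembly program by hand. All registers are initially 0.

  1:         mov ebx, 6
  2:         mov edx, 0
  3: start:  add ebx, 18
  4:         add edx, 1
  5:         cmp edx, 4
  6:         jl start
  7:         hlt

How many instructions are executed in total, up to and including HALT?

after mov ebx, 6: ebx=6
after mov edx, 0: edx=0
after add ebx, 18: ebx=6+18=24
after add edx, 1: edx=0+1=1
cmp edx, 4  (cmp 1,4)
jl start: taken
after add ebx, 18: ebx=24+18=42
after add edx, 1: edx=1+1=2
cmp edx, 4  (cmp 2,4)
jl start: taken
after add ebx, 18: ebx=42+18=60
after add edx, 1: edx=2+1=3
cmp edx, 4  (cmp 3,4)
jl start: taken
after add ebx, 18: ebx=60+18=78
after add edx, 1: edx=3+1=4
cmp edx, 4  (cmp 4,4)
jl start: not taken
halt.
Total executed instructions: 19.

19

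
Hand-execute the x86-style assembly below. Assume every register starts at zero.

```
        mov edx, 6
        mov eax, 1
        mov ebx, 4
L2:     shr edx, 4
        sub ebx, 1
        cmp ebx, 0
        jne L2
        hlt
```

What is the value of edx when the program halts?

mov edx, 6 → edx=6
mov eax, 1 → eax=1
mov ebx, 4 → ebx=4
shr edx, 4 → edx=6>>4=0
sub ebx, 1 → ebx=4-1=3
cmp ebx, 0  (cmp 3,0)
jne L2: taken
shr edx, 4 → edx=0>>4=0
sub ebx, 1 → ebx=3-1=2
cmp ebx, 0  (cmp 2,0)
jne L2: taken
shr edx, 4 → edx=0>>4=0
sub ebx, 1 → ebx=2-1=1
cmp ebx, 0  (cmp 1,0)
jne L2: taken
shr edx, 4 → edx=0>>4=0
sub ebx, 1 → ebx=1-1=0
cmp ebx, 0  (cmp 0,0)
jne L2: not taken
halt.

0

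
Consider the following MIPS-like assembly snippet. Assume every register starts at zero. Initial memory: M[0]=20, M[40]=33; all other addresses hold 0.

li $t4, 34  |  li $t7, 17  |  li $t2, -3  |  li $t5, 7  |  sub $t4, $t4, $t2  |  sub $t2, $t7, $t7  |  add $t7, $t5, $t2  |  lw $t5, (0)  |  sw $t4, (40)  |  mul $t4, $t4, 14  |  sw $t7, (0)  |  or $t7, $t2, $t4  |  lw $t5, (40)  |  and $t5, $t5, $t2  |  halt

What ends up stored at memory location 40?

37

$t4=34
$t7=17
$t2=-3
$t5=7
$t4=34-(-3)=37
$t2=17-17=0
$t7=7+0=7
$t5=M[0]=20
sw $t4, (40) → M[40]=37
$t4=37*14=518
sw $t7, (0) → M[0]=7
$t7=0|518=518
$t5=M[40]=37
$t5=37&0=0
halt.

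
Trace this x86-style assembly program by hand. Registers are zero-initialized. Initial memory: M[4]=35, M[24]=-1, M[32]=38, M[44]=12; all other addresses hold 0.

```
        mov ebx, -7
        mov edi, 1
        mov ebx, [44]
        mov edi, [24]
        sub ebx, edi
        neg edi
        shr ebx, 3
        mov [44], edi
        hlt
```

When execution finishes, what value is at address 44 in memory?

after mov ebx, -7: ebx=-7
after mov edi, 1: edi=1
after mov ebx, [44]: ebx=M[44]=12
after mov edi, [24]: edi=M[24]=-1
after sub ebx, edi: ebx=12-(-1)=13
after neg edi: edi=-(-1)=1
after shr ebx, 3: ebx=13>>3=1
mov [44], edi → M[44]=1
halt.

1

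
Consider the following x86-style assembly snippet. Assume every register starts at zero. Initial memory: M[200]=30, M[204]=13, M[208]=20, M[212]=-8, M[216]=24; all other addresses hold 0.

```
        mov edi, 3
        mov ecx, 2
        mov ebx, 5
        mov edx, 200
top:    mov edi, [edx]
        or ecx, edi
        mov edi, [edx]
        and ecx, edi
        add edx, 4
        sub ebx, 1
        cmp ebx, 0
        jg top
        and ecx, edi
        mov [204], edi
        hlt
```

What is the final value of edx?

edi=3
ecx=2
ebx=5
edx=200
edi=M[200]=30
ecx=2|30=30
edi=M[200]=30
ecx=30&30=30
edx=200+4=204
ebx=5-1=4
cmp ebx, 0  (cmp 4,0)
jg top: taken
edi=M[204]=13
ecx=30|13=31
edi=M[204]=13
ecx=31&13=13
edx=204+4=208
ebx=4-1=3
cmp ebx, 0  (cmp 3,0)
jg top: taken
edi=M[208]=20
ecx=13|20=29
edi=M[208]=20
ecx=29&20=20
edx=208+4=212
ebx=3-1=2
cmp ebx, 0  (cmp 2,0)
jg top: taken
edi=M[212]=-8
ecx=20|(-8)=-4
edi=M[212]=-8
ecx=(-4)&(-8)=-8
edx=212+4=216
ebx=2-1=1
cmp ebx, 0  (cmp 1,0)
jg top: taken
edi=M[216]=24
ecx=(-8)|24=-8
edi=M[216]=24
ecx=(-8)&24=24
edx=216+4=220
ebx=1-1=0
cmp ebx, 0  (cmp 0,0)
jg top: not taken
ecx=24&24=24
mov [204], edi → M[204]=24
halt.

220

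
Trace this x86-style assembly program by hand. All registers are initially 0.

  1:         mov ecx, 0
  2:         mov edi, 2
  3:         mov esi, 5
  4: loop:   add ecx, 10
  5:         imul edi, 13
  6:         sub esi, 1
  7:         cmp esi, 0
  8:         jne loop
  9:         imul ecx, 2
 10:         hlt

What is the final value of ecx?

ecx=0
edi=2
esi=5
ecx=0+10=10
edi=2*13=26
esi=5-1=4
cmp esi, 0  (cmp 4,0)
jne loop: taken
ecx=10+10=20
edi=26*13=338
esi=4-1=3
cmp esi, 0  (cmp 3,0)
jne loop: taken
ecx=20+10=30
edi=338*13=4394
esi=3-1=2
cmp esi, 0  (cmp 2,0)
jne loop: taken
ecx=30+10=40
edi=4394*13=57122
esi=2-1=1
cmp esi, 0  (cmp 1,0)
jne loop: taken
ecx=40+10=50
edi=57122*13=742586
esi=1-1=0
cmp esi, 0  (cmp 0,0)
jne loop: not taken
ecx=50*2=100
halt.

100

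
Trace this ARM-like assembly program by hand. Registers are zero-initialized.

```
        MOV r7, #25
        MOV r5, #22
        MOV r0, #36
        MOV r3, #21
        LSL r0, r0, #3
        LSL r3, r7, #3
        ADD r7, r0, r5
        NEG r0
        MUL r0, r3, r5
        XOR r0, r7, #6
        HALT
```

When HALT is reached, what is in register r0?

304

MOV r7, #25 → r7=25
MOV r5, #22 → r5=22
MOV r0, #36 → r0=36
MOV r3, #21 → r3=21
LSL r0, r0, #3 → r0=36<<3=288
LSL r3, r7, #3 → r3=25<<3=200
ADD r7, r0, r5 → r7=288+22=310
NEG r0 → r0=-(288)=-288
MUL r0, r3, r5 → r0=200*22=4400
XOR r0, r7, #6 → r0=310^6=304
halt.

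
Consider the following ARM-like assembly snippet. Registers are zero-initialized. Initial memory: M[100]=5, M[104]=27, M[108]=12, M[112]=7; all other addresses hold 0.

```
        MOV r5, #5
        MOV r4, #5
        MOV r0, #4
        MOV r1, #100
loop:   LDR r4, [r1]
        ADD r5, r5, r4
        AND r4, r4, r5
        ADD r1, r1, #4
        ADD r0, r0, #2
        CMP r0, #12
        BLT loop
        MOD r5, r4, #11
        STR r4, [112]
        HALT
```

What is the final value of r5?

r5=5
r4=5
r0=4
r1=100
r4=M[100]=5
r5=5+5=10
r4=5&10=0
r1=100+4=104
r0=4+2=6
CMP r0, #12  (cmp 6,12)
BLT loop: taken
r4=M[104]=27
r5=10+27=37
r4=27&37=1
r1=104+4=108
r0=6+2=8
CMP r0, #12  (cmp 8,12)
BLT loop: taken
r4=M[108]=12
r5=37+12=49
r4=12&49=0
r1=108+4=112
r0=8+2=10
CMP r0, #12  (cmp 10,12)
BLT loop: taken
r4=M[112]=7
r5=49+7=56
r4=7&56=0
r1=112+4=116
r0=10+2=12
CMP r0, #12  (cmp 12,12)
BLT loop: not taken
r5=0%11=0
STR r4, [112] → M[112]=0
halt.

0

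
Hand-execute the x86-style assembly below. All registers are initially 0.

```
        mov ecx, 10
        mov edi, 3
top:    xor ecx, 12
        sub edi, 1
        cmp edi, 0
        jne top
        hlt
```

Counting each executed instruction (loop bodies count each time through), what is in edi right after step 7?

after mov ecx, 10: ecx=10
after mov edi, 3: edi=3
after xor ecx, 12: ecx=10^12=6
after sub edi, 1: edi=3-1=2
cmp edi, 0  (cmp 2,0)
jne top: taken
after xor ecx, 12: ecx=6^12=10
After step 7: edi = 2.

2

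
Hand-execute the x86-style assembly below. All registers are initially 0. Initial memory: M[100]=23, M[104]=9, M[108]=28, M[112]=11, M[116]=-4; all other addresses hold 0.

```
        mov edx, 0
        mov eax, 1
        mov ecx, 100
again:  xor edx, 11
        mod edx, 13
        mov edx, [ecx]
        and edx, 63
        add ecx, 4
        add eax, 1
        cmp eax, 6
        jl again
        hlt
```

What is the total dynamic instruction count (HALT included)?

44

after mov edx, 0: edx=0
after mov eax, 1: eax=1
after mov ecx, 100: ecx=100
after xor edx, 11: edx=0^11=11
after mod edx, 13: edx=11%13=11
after mov edx, [ecx]: edx=M[100]=23
after and edx, 63: edx=23&63=23
after add ecx, 4: ecx=100+4=104
after add eax, 1: eax=1+1=2
cmp eax, 6  (cmp 2,6)
jl again: taken
after xor edx, 11: edx=23^11=28
after mod edx, 13: edx=28%13=2
after mov edx, [ecx]: edx=M[104]=9
after and edx, 63: edx=9&63=9
after add ecx, 4: ecx=104+4=108
after add eax, 1: eax=2+1=3
cmp eax, 6  (cmp 3,6)
jl again: taken
after xor edx, 11: edx=9^11=2
after mod edx, 13: edx=2%13=2
after mov edx, [ecx]: edx=M[108]=28
after and edx, 63: edx=28&63=28
after add ecx, 4: ecx=108+4=112
after add eax, 1: eax=3+1=4
cmp eax, 6  (cmp 4,6)
jl again: taken
after xor edx, 11: edx=28^11=23
after mod edx, 13: edx=23%13=10
after mov edx, [ecx]: edx=M[112]=11
after and edx, 63: edx=11&63=11
after add ecx, 4: ecx=112+4=116
after add eax, 1: eax=4+1=5
cmp eax, 6  (cmp 5,6)
jl again: taken
after xor edx, 11: edx=11^11=0
after mod edx, 13: edx=0%13=0
after mov edx, [ecx]: edx=M[116]=-4
after and edx, 63: edx=(-4)&63=60
after add ecx, 4: ecx=116+4=120
after add eax, 1: eax=5+1=6
cmp eax, 6  (cmp 6,6)
jl again: not taken
halt.
Total executed instructions: 44.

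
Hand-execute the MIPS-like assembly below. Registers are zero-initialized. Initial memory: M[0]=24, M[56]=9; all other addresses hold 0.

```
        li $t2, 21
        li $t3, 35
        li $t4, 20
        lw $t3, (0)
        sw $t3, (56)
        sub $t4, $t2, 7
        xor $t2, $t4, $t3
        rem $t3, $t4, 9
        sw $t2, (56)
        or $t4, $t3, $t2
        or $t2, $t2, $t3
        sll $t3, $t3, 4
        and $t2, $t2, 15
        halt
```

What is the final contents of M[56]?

li $t2, 21 → $t2=21
li $t3, 35 → $t3=35
li $t4, 20 → $t4=20
lw $t3, (0) → $t3=M[0]=24
sw $t3, (56) → M[56]=24
sub $t4, $t2, 7 → $t4=21-7=14
xor $t2, $t4, $t3 → $t2=14^24=22
rem $t3, $t4, 9 → $t3=14%9=5
sw $t2, (56) → M[56]=22
or $t4, $t3, $t2 → $t4=5|22=23
or $t2, $t2, $t3 → $t2=22|5=23
sll $t3, $t3, 4 → $t3=5<<4=80
and $t2, $t2, 15 → $t2=23&15=7
halt.

22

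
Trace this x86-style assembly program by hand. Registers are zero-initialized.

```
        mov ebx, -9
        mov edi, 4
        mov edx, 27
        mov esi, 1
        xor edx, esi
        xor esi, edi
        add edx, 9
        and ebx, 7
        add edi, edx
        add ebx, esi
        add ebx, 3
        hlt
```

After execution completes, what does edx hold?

35

mov ebx, -9 → ebx=-9
mov edi, 4 → edi=4
mov edx, 27 → edx=27
mov esi, 1 → esi=1
xor edx, esi → edx=27^1=26
xor esi, edi → esi=1^4=5
add edx, 9 → edx=26+9=35
and ebx, 7 → ebx=(-9)&7=7
add edi, edx → edi=4+35=39
add ebx, esi → ebx=7+5=12
add ebx, 3 → ebx=12+3=15
halt.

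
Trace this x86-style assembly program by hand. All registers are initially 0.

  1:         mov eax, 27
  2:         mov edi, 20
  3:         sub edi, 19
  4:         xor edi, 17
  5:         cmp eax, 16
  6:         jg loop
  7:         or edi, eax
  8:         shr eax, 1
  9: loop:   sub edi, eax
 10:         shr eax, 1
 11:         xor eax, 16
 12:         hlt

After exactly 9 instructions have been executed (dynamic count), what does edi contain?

-11

eax=27
edi=20
edi=20-19=1
edi=1^17=16
cmp eax, 16  (cmp 27,16)
jg loop: taken
edi=16-27=-11
eax=27>>1=13
eax=13^16=29
After step 9: edi = -11.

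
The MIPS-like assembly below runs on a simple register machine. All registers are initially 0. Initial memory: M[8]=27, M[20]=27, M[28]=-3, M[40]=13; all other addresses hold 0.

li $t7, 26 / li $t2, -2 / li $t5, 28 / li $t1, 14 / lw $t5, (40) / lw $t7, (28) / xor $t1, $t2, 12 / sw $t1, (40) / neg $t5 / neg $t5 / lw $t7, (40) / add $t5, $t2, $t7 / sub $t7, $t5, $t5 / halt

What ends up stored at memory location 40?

-14

$t7=26
$t2=-2
$t5=28
$t1=14
$t5=M[40]=13
$t7=M[28]=-3
$t1=(-2)^12=-14
sw $t1, (40) → M[40]=-14
$t5=-(13)=-13
$t5=-(-13)=13
$t7=M[40]=-14
$t5=(-2)+(-14)=-16
$t7=(-16)-(-16)=0
halt.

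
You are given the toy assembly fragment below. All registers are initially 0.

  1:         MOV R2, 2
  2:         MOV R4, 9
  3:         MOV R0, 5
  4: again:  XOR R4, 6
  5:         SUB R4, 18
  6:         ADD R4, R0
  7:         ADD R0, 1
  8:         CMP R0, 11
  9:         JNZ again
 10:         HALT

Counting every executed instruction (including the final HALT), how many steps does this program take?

40

after MOV R2, 2: R2=2
after MOV R4, 9: R4=9
after MOV R0, 5: R0=5
after XOR R4, 6: R4=9^6=15
after SUB R4, 18: R4=15-18=-3
after ADD R4, R0: R4=(-3)+5=2
after ADD R0, 1: R0=5+1=6
CMP R0, 11  (cmp 6,11)
JNZ again: taken
after XOR R4, 6: R4=2^6=4
after SUB R4, 18: R4=4-18=-14
after ADD R4, R0: R4=(-14)+6=-8
after ADD R0, 1: R0=6+1=7
CMP R0, 11  (cmp 7,11)
JNZ again: taken
after XOR R4, 6: R4=(-8)^6=-2
after SUB R4, 18: R4=(-2)-18=-20
after ADD R4, R0: R4=(-20)+7=-13
after ADD R0, 1: R0=7+1=8
CMP R0, 11  (cmp 8,11)
JNZ again: taken
after XOR R4, 6: R4=(-13)^6=-11
after SUB R4, 18: R4=(-11)-18=-29
after ADD R4, R0: R4=(-29)+8=-21
after ADD R0, 1: R0=8+1=9
CMP R0, 11  (cmp 9,11)
JNZ again: taken
after XOR R4, 6: R4=(-21)^6=-19
after SUB R4, 18: R4=(-19)-18=-37
after ADD R4, R0: R4=(-37)+9=-28
after ADD R0, 1: R0=9+1=10
CMP R0, 11  (cmp 10,11)
JNZ again: taken
after XOR R4, 6: R4=(-28)^6=-30
after SUB R4, 18: R4=(-30)-18=-48
after ADD R4, R0: R4=(-48)+10=-38
after ADD R0, 1: R0=10+1=11
CMP R0, 11  (cmp 11,11)
JNZ again: not taken
halt.
Total executed instructions: 40.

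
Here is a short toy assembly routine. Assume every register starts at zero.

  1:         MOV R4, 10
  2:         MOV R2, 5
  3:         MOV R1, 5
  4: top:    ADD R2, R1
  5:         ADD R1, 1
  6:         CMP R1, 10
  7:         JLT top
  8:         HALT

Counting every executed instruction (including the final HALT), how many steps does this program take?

24

after MOV R4, 10: R4=10
after MOV R2, 5: R2=5
after MOV R1, 5: R1=5
after ADD R2, R1: R2=5+5=10
after ADD R1, 1: R1=5+1=6
CMP R1, 10  (cmp 6,10)
JLT top: taken
after ADD R2, R1: R2=10+6=16
after ADD R1, 1: R1=6+1=7
CMP R1, 10  (cmp 7,10)
JLT top: taken
after ADD R2, R1: R2=16+7=23
after ADD R1, 1: R1=7+1=8
CMP R1, 10  (cmp 8,10)
JLT top: taken
after ADD R2, R1: R2=23+8=31
after ADD R1, 1: R1=8+1=9
CMP R1, 10  (cmp 9,10)
JLT top: taken
after ADD R2, R1: R2=31+9=40
after ADD R1, 1: R1=9+1=10
CMP R1, 10  (cmp 10,10)
JLT top: not taken
halt.
Total executed instructions: 24.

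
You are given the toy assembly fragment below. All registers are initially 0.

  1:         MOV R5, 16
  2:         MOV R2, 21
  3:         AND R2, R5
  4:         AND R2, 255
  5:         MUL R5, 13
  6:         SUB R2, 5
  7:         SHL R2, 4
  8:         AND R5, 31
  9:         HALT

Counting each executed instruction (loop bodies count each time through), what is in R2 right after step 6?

11

after MOV R5, 16: R5=16
after MOV R2, 21: R2=21
after AND R2, R5: R2=21&16=16
after AND R2, 255: R2=16&255=16
after MUL R5, 13: R5=16*13=208
after SUB R2, 5: R2=16-5=11
After step 6: R2 = 11.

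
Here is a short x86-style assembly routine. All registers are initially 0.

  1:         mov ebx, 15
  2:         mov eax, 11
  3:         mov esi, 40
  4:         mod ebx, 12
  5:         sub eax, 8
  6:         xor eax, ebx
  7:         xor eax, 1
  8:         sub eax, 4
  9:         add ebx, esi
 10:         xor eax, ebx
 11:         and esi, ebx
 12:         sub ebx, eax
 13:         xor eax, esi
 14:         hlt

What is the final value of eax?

mov ebx, 15 → ebx=15
mov eax, 11 → eax=11
mov esi, 40 → esi=40
mod ebx, 12 → ebx=15%12=3
sub eax, 8 → eax=11-8=3
xor eax, ebx → eax=3^3=0
xor eax, 1 → eax=0^1=1
sub eax, 4 → eax=1-4=-3
add ebx, esi → ebx=3+40=43
xor eax, ebx → eax=(-3)^43=-42
and esi, ebx → esi=40&43=40
sub ebx, eax → ebx=43-(-42)=85
xor eax, esi → eax=(-42)^40=-2
halt.

-2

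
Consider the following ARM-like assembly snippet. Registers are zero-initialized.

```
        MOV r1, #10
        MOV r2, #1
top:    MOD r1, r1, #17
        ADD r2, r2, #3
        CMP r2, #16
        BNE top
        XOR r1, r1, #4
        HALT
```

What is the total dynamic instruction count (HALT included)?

24

r1=10
r2=1
r1=10%17=10
r2=1+3=4
CMP r2, #16  (cmp 4,16)
BNE top: taken
r1=10%17=10
r2=4+3=7
CMP r2, #16  (cmp 7,16)
BNE top: taken
r1=10%17=10
r2=7+3=10
CMP r2, #16  (cmp 10,16)
BNE top: taken
r1=10%17=10
r2=10+3=13
CMP r2, #16  (cmp 13,16)
BNE top: taken
r1=10%17=10
r2=13+3=16
CMP r2, #16  (cmp 16,16)
BNE top: not taken
r1=10^4=14
halt.
Total executed instructions: 24.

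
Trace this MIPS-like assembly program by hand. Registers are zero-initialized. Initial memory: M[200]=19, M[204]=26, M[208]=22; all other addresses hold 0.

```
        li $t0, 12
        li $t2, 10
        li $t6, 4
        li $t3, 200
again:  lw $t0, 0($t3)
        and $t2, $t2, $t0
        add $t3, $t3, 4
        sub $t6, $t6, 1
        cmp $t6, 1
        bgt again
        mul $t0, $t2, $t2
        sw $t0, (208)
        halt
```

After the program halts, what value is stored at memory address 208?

li $t0, 12 → $t0=12
li $t2, 10 → $t2=10
li $t6, 4 → $t6=4
li $t3, 200 → $t3=200
lw $t0, 0($t3) → $t0=M[200]=19
and $t2, $t2, $t0 → $t2=10&19=2
add $t3, $t3, 4 → $t3=200+4=204
sub $t6, $t6, 1 → $t6=4-1=3
cmp $t6, 1  (cmp 3,1)
bgt again: taken
lw $t0, 0($t3) → $t0=M[204]=26
and $t2, $t2, $t0 → $t2=2&26=2
add $t3, $t3, 4 → $t3=204+4=208
sub $t6, $t6, 1 → $t6=3-1=2
cmp $t6, 1  (cmp 2,1)
bgt again: taken
lw $t0, 0($t3) → $t0=M[208]=22
and $t2, $t2, $t0 → $t2=2&22=2
add $t3, $t3, 4 → $t3=208+4=212
sub $t6, $t6, 1 → $t6=2-1=1
cmp $t6, 1  (cmp 1,1)
bgt again: not taken
mul $t0, $t2, $t2 → $t0=2*2=4
sw $t0, (208) → M[208]=4
halt.

4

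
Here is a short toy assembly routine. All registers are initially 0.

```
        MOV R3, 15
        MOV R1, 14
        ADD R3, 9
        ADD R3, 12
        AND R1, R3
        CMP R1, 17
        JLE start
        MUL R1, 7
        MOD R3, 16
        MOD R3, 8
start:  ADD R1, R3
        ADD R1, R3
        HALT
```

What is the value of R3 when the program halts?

36

after MOV R3, 15: R3=15
after MOV R1, 14: R1=14
after ADD R3, 9: R3=15+9=24
after ADD R3, 12: R3=24+12=36
after AND R1, R3: R1=14&36=4
CMP R1, 17  (cmp 4,17)
JLE start: taken
after ADD R1, R3: R1=4+36=40
after ADD R1, R3: R1=40+36=76
halt.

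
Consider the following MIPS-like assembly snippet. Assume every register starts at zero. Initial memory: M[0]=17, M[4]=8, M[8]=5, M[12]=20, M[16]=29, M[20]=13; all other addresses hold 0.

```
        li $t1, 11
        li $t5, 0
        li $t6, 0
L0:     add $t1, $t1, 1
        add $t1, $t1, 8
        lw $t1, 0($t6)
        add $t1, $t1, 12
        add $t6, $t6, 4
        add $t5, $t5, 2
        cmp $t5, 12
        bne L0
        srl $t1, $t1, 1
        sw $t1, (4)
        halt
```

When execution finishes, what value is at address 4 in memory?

12

after li $t1, 11: $t1=11
after li $t5, 0: $t5=0
after li $t6, 0: $t6=0
after add $t1, $t1, 1: $t1=11+1=12
after add $t1, $t1, 8: $t1=12+8=20
after lw $t1, 0($t6): $t1=M[0]=17
after add $t1, $t1, 12: $t1=17+12=29
after add $t6, $t6, 4: $t6=0+4=4
after add $t5, $t5, 2: $t5=0+2=2
cmp $t5, 12  (cmp 2,12)
bne L0: taken
after add $t1, $t1, 1: $t1=29+1=30
after add $t1, $t1, 8: $t1=30+8=38
after lw $t1, 0($t6): $t1=M[4]=8
after add $t1, $t1, 12: $t1=8+12=20
after add $t6, $t6, 4: $t6=4+4=8
after add $t5, $t5, 2: $t5=2+2=4
cmp $t5, 12  (cmp 4,12)
bne L0: taken
after add $t1, $t1, 1: $t1=20+1=21
after add $t1, $t1, 8: $t1=21+8=29
after lw $t1, 0($t6): $t1=M[8]=5
after add $t1, $t1, 12: $t1=5+12=17
after add $t6, $t6, 4: $t6=8+4=12
after add $t5, $t5, 2: $t5=4+2=6
cmp $t5, 12  (cmp 6,12)
bne L0: taken
after add $t1, $t1, 1: $t1=17+1=18
after add $t1, $t1, 8: $t1=18+8=26
after lw $t1, 0($t6): $t1=M[12]=20
after add $t1, $t1, 12: $t1=20+12=32
after add $t6, $t6, 4: $t6=12+4=16
after add $t5, $t5, 2: $t5=6+2=8
cmp $t5, 12  (cmp 8,12)
bne L0: taken
after add $t1, $t1, 1: $t1=32+1=33
after add $t1, $t1, 8: $t1=33+8=41
after lw $t1, 0($t6): $t1=M[16]=29
after add $t1, $t1, 12: $t1=29+12=41
after add $t6, $t6, 4: $t6=16+4=20
after add $t5, $t5, 2: $t5=8+2=10
cmp $t5, 12  (cmp 10,12)
bne L0: taken
after add $t1, $t1, 1: $t1=41+1=42
after add $t1, $t1, 8: $t1=42+8=50
after lw $t1, 0($t6): $t1=M[20]=13
after add $t1, $t1, 12: $t1=13+12=25
after add $t6, $t6, 4: $t6=20+4=24
after add $t5, $t5, 2: $t5=10+2=12
cmp $t5, 12  (cmp 12,12)
bne L0: not taken
after srl $t1, $t1, 1: $t1=25>>1=12
sw $t1, (4) → M[4]=12
halt.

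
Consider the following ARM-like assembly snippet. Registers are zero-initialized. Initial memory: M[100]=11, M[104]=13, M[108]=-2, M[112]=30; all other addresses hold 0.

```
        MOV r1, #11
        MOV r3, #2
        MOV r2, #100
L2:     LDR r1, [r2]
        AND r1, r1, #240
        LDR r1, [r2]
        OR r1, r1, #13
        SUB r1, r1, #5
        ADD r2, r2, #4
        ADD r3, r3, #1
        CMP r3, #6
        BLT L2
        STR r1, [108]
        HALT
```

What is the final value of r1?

26

after MOV r1, #11: r1=11
after MOV r3, #2: r3=2
after MOV r2, #100: r2=100
after LDR r1, [r2]: r1=M[100]=11
after AND r1, r1, #240: r1=11&240=0
after LDR r1, [r2]: r1=M[100]=11
after OR r1, r1, #13: r1=11|13=15
after SUB r1, r1, #5: r1=15-5=10
after ADD r2, r2, #4: r2=100+4=104
after ADD r3, r3, #1: r3=2+1=3
CMP r3, #6  (cmp 3,6)
BLT L2: taken
after LDR r1, [r2]: r1=M[104]=13
after AND r1, r1, #240: r1=13&240=0
after LDR r1, [r2]: r1=M[104]=13
after OR r1, r1, #13: r1=13|13=13
after SUB r1, r1, #5: r1=13-5=8
after ADD r2, r2, #4: r2=104+4=108
after ADD r3, r3, #1: r3=3+1=4
CMP r3, #6  (cmp 4,6)
BLT L2: taken
after LDR r1, [r2]: r1=M[108]=-2
after AND r1, r1, #240: r1=(-2)&240=240
after LDR r1, [r2]: r1=M[108]=-2
after OR r1, r1, #13: r1=(-2)|13=-1
after SUB r1, r1, #5: r1=(-1)-5=-6
after ADD r2, r2, #4: r2=108+4=112
after ADD r3, r3, #1: r3=4+1=5
CMP r3, #6  (cmp 5,6)
BLT L2: taken
after LDR r1, [r2]: r1=M[112]=30
after AND r1, r1, #240: r1=30&240=16
after LDR r1, [r2]: r1=M[112]=30
after OR r1, r1, #13: r1=30|13=31
after SUB r1, r1, #5: r1=31-5=26
after ADD r2, r2, #4: r2=112+4=116
after ADD r3, r3, #1: r3=5+1=6
CMP r3, #6  (cmp 6,6)
BLT L2: not taken
STR r1, [108] → M[108]=26
halt.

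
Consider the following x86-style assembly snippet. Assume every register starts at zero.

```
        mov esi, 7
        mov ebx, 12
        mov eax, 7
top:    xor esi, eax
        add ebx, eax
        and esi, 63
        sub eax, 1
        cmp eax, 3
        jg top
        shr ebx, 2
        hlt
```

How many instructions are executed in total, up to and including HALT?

29

after mov esi, 7: esi=7
after mov ebx, 12: ebx=12
after mov eax, 7: eax=7
after xor esi, eax: esi=7^7=0
after add ebx, eax: ebx=12+7=19
after and esi, 63: esi=0&63=0
after sub eax, 1: eax=7-1=6
cmp eax, 3  (cmp 6,3)
jg top: taken
after xor esi, eax: esi=0^6=6
after add ebx, eax: ebx=19+6=25
after and esi, 63: esi=6&63=6
after sub eax, 1: eax=6-1=5
cmp eax, 3  (cmp 5,3)
jg top: taken
after xor esi, eax: esi=6^5=3
after add ebx, eax: ebx=25+5=30
after and esi, 63: esi=3&63=3
after sub eax, 1: eax=5-1=4
cmp eax, 3  (cmp 4,3)
jg top: taken
after xor esi, eax: esi=3^4=7
after add ebx, eax: ebx=30+4=34
after and esi, 63: esi=7&63=7
after sub eax, 1: eax=4-1=3
cmp eax, 3  (cmp 3,3)
jg top: not taken
after shr ebx, 2: ebx=34>>2=8
halt.
Total executed instructions: 29.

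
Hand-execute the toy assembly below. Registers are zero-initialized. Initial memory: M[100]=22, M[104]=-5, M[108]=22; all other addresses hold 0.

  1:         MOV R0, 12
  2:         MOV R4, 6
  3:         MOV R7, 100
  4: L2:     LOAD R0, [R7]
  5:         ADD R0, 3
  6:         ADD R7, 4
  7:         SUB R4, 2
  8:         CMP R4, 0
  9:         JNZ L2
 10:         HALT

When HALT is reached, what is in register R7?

112

MOV R0, 12 → R0=12
MOV R4, 6 → R4=6
MOV R7, 100 → R7=100
LOAD R0, [R7] → R0=M[100]=22
ADD R0, 3 → R0=22+3=25
ADD R7, 4 → R7=100+4=104
SUB R4, 2 → R4=6-2=4
CMP R4, 0  (cmp 4,0)
JNZ L2: taken
LOAD R0, [R7] → R0=M[104]=-5
ADD R0, 3 → R0=(-5)+3=-2
ADD R7, 4 → R7=104+4=108
SUB R4, 2 → R4=4-2=2
CMP R4, 0  (cmp 2,0)
JNZ L2: taken
LOAD R0, [R7] → R0=M[108]=22
ADD R0, 3 → R0=22+3=25
ADD R7, 4 → R7=108+4=112
SUB R4, 2 → R4=2-2=0
CMP R4, 0  (cmp 0,0)
JNZ L2: not taken
halt.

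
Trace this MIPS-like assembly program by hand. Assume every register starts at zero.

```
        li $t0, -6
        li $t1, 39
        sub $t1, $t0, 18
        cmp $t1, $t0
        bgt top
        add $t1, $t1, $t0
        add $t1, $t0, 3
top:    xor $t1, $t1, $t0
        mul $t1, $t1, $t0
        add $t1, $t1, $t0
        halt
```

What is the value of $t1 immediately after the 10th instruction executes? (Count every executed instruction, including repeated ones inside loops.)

after li $t0, -6: $t0=-6
after li $t1, 39: $t1=39
after sub $t1, $t0, 18: $t1=(-6)-18=-24
cmp $t1, $t0  (cmp -24,-6)
bgt top: not taken
after add $t1, $t1, $t0: $t1=(-24)+(-6)=-30
after add $t1, $t0, 3: $t1=(-6)+3=-3
after xor $t1, $t1, $t0: $t1=(-3)^(-6)=7
after mul $t1, $t1, $t0: $t1=7*(-6)=-42
after add $t1, $t1, $t0: $t1=(-42)+(-6)=-48
After step 10: $t1 = -48.

-48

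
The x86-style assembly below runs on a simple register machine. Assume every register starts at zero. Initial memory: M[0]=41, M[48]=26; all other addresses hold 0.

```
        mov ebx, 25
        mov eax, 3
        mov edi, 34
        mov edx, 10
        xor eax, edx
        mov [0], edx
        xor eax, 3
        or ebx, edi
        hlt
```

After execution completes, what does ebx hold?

59

ebx=25
eax=3
edi=34
edx=10
eax=3^10=9
mov [0], edx → M[0]=10
eax=9^3=10
ebx=25|34=59
halt.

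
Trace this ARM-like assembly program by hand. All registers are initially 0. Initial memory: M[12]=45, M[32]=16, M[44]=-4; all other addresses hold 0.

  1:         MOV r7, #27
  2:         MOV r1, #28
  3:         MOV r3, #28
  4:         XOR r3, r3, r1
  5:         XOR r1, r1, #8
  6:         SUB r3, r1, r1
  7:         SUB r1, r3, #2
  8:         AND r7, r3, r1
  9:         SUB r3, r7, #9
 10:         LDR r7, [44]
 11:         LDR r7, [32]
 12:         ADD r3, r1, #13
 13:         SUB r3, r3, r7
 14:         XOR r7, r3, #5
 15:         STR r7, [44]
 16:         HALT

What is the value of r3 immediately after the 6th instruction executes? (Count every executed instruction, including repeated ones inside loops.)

0

r7=27
r1=28
r3=28
r3=28^28=0
r1=28^8=20
r3=20-20=0
After step 6: r3 = 0.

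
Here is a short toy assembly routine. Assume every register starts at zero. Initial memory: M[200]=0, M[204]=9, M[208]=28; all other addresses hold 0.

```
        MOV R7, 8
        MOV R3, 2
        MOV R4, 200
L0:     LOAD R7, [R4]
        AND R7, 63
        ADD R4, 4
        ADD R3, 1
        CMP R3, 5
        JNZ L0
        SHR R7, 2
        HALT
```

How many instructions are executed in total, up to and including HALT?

MOV R7, 8 → R7=8
MOV R3, 2 → R3=2
MOV R4, 200 → R4=200
LOAD R7, [R4] → R7=M[200]=0
AND R7, 63 → R7=0&63=0
ADD R4, 4 → R4=200+4=204
ADD R3, 1 → R3=2+1=3
CMP R3, 5  (cmp 3,5)
JNZ L0: taken
LOAD R7, [R4] → R7=M[204]=9
AND R7, 63 → R7=9&63=9
ADD R4, 4 → R4=204+4=208
ADD R3, 1 → R3=3+1=4
CMP R3, 5  (cmp 4,5)
JNZ L0: taken
LOAD R7, [R4] → R7=M[208]=28
AND R7, 63 → R7=28&63=28
ADD R4, 4 → R4=208+4=212
ADD R3, 1 → R3=4+1=5
CMP R3, 5  (cmp 5,5)
JNZ L0: not taken
SHR R7, 2 → R7=28>>2=7
halt.
Total executed instructions: 23.

23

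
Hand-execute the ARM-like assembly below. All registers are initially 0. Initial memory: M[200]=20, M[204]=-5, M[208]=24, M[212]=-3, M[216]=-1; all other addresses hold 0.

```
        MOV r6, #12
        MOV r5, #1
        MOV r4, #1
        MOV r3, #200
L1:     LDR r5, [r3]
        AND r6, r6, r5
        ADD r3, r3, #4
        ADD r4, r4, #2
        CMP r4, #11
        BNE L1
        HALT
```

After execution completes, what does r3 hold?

r6=12
r5=1
r4=1
r3=200
r5=M[200]=20
r6=12&20=4
r3=200+4=204
r4=1+2=3
CMP r4, #11  (cmp 3,11)
BNE L1: taken
r5=M[204]=-5
r6=4&(-5)=0
r3=204+4=208
r4=3+2=5
CMP r4, #11  (cmp 5,11)
BNE L1: taken
r5=M[208]=24
r6=0&24=0
r3=208+4=212
r4=5+2=7
CMP r4, #11  (cmp 7,11)
BNE L1: taken
r5=M[212]=-3
r6=0&(-3)=0
r3=212+4=216
r4=7+2=9
CMP r4, #11  (cmp 9,11)
BNE L1: taken
r5=M[216]=-1
r6=0&(-1)=0
r3=216+4=220
r4=9+2=11
CMP r4, #11  (cmp 11,11)
BNE L1: not taken
halt.

220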